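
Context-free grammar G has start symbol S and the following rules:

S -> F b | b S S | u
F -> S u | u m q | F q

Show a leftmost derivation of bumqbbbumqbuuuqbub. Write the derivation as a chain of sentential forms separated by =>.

S => Fb   [S -> F b]
Fb => Sub   [F -> S u]
Sub => bSSub   [S -> b S S]
bSSub => bFbSub   [S -> F b]
bFbSub => bumqbSub   [F -> u m q]
bumqbSub => bumqbFbub   [S -> F b]
bumqbFbub => bumqbFqbub   [F -> F q]
bumqbFqbub => bumqbSuqbub   [F -> S u]
bumqbSuqbub => bumqbbSSuqbub   [S -> b S S]
bumqbbSSuqbub => bumqbbbSSSuqbub   [S -> b S S]
bumqbbbSSSuqbub => bumqbbbFbSSuqbub   [S -> F b]
bumqbbbFbSSuqbub => bumqbbbumqbSSuqbub   [F -> u m q]
bumqbbbumqbSSuqbub => bumqbbbumqbuSuqbub   [S -> u]
bumqbbbumqbuSuqbub => bumqbbbumqbuuuqbub   [S -> u]

S=>Fb=>Sub=>bSSub=>bFbSub=>bumqbSub=>bumqbFbub=>bumqbFqbub=>bumqbSuqbub=>bumqbbSSuqbub=>bumqbbbSSSuqbub=>bumqbbbFbSSuqbub=>bumqbbbumqbSSuqbub=>bumqbbbumqbuSuqbub=>bumqbbbumqbuuuqbub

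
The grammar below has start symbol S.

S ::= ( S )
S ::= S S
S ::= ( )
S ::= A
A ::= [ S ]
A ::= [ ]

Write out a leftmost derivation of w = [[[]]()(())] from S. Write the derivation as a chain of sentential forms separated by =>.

S => A   [S ::= A]
A => [S]   [A ::= [ S ]]
[S] => [SS]   [S ::= S S]
[SS] => [SSS]   [S ::= S S]
[SSS] => [ASS]   [S ::= A]
[ASS] => [[S]SS]   [A ::= [ S ]]
[[S]SS] => [[A]SS]   [S ::= A]
[[A]SS] => [[[]]SS]   [A ::= [ ]]
[[[]]SS] => [[[]]()S]   [S ::= ( )]
[[[]]()S] => [[[]]()(S)]   [S ::= ( S )]
[[[]]()(S)] => [[[]]()(())]   [S ::= ( )]

S=>A=>[S]=>[SS]=>[SSS]=>[ASS]=>[[S]SS]=>[[A]SS]=>[[[]]SS]=>[[[]]()S]=>[[[]]()(S)]=>[[[]]()(())]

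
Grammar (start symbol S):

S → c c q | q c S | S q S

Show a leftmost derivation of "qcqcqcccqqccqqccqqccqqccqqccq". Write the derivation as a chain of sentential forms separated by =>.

S => qcS => qcSqS => qcqcSqS => qcqcqcSqS => qcqcqcSqSqS => qcqcqcSqSqSqS => qcqcqcSqSqSqSqS => qcqcqcSqSqSqSqSqS => qcqcqcccqqSqSqSqSqS => qcqcqcccqqccqqSqSqSqS => qcqcqcccqqccqqccqqSqSqS => qcqcqcccqqccqqccqqccqqSqS => qcqcqcccqqccqqccqqccqqccqqS => qcqcqcccqqccqqccqqccqqccqqccq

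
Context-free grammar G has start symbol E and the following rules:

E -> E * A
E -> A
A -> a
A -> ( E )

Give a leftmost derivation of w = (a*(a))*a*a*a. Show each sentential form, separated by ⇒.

E ⇒ E*A   [E -> E * A]
E*A ⇒ E*A*A   [E -> E * A]
E*A*A ⇒ E*A*A*A   [E -> E * A]
E*A*A*A ⇒ A*A*A*A   [E -> A]
A*A*A*A ⇒ (E)*A*A*A   [A -> ( E )]
(E)*A*A*A ⇒ (E*A)*A*A*A   [E -> E * A]
(E*A)*A*A*A ⇒ (A*A)*A*A*A   [E -> A]
(A*A)*A*A*A ⇒ (a*A)*A*A*A   [A -> a]
(a*A)*A*A*A ⇒ (a*(E))*A*A*A   [A -> ( E )]
(a*(E))*A*A*A ⇒ (a*(A))*A*A*A   [E -> A]
(a*(A))*A*A*A ⇒ (a*(a))*A*A*A   [A -> a]
(a*(a))*A*A*A ⇒ (a*(a))*a*A*A   [A -> a]
(a*(a))*a*A*A ⇒ (a*(a))*a*a*A   [A -> a]
(a*(a))*a*a*A ⇒ (a*(a))*a*a*a   [A -> a]

E⇒E*A⇒E*A*A⇒E*A*A*A⇒A*A*A*A⇒(E)*A*A*A⇒(E*A)*A*A*A⇒(A*A)*A*A*A⇒(a*A)*A*A*A⇒(a*(E))*A*A*A⇒(a*(A))*A*A*A⇒(a*(a))*A*A*A⇒(a*(a))*a*A*A⇒(a*(a))*a*a*A⇒(a*(a))*a*a*a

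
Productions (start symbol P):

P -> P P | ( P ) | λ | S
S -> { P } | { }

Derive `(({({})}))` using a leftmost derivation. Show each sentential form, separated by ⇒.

P⇒(P)⇒(PP)⇒(PPP)⇒((P)PP)⇒((S)PP)⇒(({P})PP)⇒(({(P)})PP)⇒(({(S)})PP)⇒(({({P})})PP)⇒(({({})})PP)⇒(({({})})P)⇒(({({})}))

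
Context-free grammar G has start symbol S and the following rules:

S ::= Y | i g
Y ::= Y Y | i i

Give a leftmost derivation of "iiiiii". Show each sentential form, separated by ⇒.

S ⇒ Y ⇒ YY ⇒ YYY ⇒ iiYY ⇒ iiiiY ⇒ iiiiii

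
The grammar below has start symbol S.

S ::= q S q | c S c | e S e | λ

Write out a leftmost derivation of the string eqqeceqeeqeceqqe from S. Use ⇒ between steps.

S ⇒ eSe ⇒ eqSqe ⇒ eqqSqqe ⇒ eqqeSeqqe ⇒ eqqecSceqqe ⇒ eqqeceSeceqqe ⇒ eqqeceqSqeceqqe ⇒ eqqeceqeSeqeceqqe ⇒ eqqeceqeeqeceqqe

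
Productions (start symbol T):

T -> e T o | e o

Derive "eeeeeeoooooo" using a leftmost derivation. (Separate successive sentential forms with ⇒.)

T ⇒ eTo   [T -> e T o]
eTo ⇒ eeToo   [T -> e T o]
eeToo ⇒ eeeTooo   [T -> e T o]
eeeTooo ⇒ eeeeToooo   [T -> e T o]
eeeeToooo ⇒ eeeeeTooooo   [T -> e T o]
eeeeeTooooo ⇒ eeeeeeoooooo   [T -> e o]

T ⇒ eTo ⇒ eeToo ⇒ eeeTooo ⇒ eeeeToooo ⇒ eeeeeTooooo ⇒ eeeeeeoooooo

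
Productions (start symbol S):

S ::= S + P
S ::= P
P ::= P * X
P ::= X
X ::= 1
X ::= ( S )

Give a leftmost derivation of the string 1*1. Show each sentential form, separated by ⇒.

S ⇒ P   [S ::= P]
P ⇒ P*X   [P ::= P * X]
P*X ⇒ X*X   [P ::= X]
X*X ⇒ 1*X   [X ::= 1]
1*X ⇒ 1*1   [X ::= 1]

S⇒P⇒P*X⇒X*X⇒1*X⇒1*1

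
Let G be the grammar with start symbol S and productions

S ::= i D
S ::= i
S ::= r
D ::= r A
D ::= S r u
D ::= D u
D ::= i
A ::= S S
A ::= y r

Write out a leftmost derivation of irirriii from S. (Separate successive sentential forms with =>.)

S => iD   [S ::= i D]
iD => irA   [D ::= r A]
irA => irSS   [A ::= S S]
irSS => iriDS   [S ::= i D]
iriDS => irirAS   [D ::= r A]
irirAS => irirSSS   [A ::= S S]
irirSSS => irirrSS   [S ::= r]
irirrSS => irirriDS   [S ::= i D]
irirriDS => irirriiS   [D ::= i]
irirriiS => irirriii   [S ::= i]

S => iD => irA => irSS => iriDS => irirAS => irirSSS => irirrSS => irirriDS => irirriiS => irirriii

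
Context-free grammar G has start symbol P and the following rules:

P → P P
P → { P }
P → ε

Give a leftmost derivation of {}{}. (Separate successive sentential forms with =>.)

P => PP => {P}P => {}P => {}PP => {}PPP => {}{P}PP => {}{}PP => {}{}P => {}{}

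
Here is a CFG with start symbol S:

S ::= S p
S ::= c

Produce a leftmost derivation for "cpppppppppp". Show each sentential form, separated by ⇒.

S ⇒ Sp   [S ::= S p]
Sp ⇒ Spp   [S ::= S p]
Spp ⇒ Sppp   [S ::= S p]
Sppp ⇒ Spppp   [S ::= S p]
Spppp ⇒ Sppppp   [S ::= S p]
Sppppp ⇒ Spppppp   [S ::= S p]
Spppppp ⇒ Sppppppp   [S ::= S p]
Sppppppp ⇒ Spppppppp   [S ::= S p]
Spppppppp ⇒ Sppppppppp   [S ::= S p]
Sppppppppp ⇒ Spppppppppp   [S ::= S p]
Spppppppppp ⇒ cpppppppppp   [S ::= c]

S⇒Sp⇒Spp⇒Sppp⇒Spppp⇒Sppppp⇒Spppppp⇒Sppppppp⇒Spppppppp⇒Sppppppppp⇒Spppppppppp⇒cpppppppppp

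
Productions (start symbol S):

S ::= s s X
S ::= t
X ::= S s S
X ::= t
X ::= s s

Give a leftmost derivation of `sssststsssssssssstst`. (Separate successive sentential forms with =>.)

S=>ssX=>ssSsS=>ssssXsS=>ssssSsSsS=>sssstsSsS=>sssststsS=>sssststsssX=>sssststsssSsS=>sssststsssssXsS=>sssststsssssSsSsS=>sssststsssssssXsSsS=>sssststssssssssssSsS=>sssststsssssssssstsS=>sssststsssssssssstst

S => ssX   [S ::= s s X]
ssX => ssSsS   [X ::= S s S]
ssSsS => ssssXsS   [S ::= s s X]
ssssXsS => ssssSsSsS   [X ::= S s S]
ssssSsSsS => sssstsSsS   [S ::= t]
sssstsSsS => sssststsS   [S ::= t]
sssststsS => sssststsssX   [S ::= s s X]
sssststsssX => sssststsssSsS   [X ::= S s S]
sssststsssSsS => sssststsssssXsS   [S ::= s s X]
sssststsssssXsS => sssststsssssSsSsS   [X ::= S s S]
sssststsssssSsSsS => sssststsssssssXsSsS   [S ::= s s X]
sssststsssssssXsSsS => sssststssssssssssSsS   [X ::= s s]
sssststssssssssssSsS => sssststsssssssssstsS   [S ::= t]
sssststsssssssssstsS => sssststsssssssssstst   [S ::= t]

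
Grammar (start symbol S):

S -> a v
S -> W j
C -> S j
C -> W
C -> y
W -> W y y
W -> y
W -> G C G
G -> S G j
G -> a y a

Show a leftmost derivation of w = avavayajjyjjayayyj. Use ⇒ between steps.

S ⇒ Wj ⇒ Wyyj ⇒ GCGyyj ⇒ SGjCGyyj ⇒ avGjCGyyj ⇒ avSGjjCGyyj ⇒ avavGjjCGyyj ⇒ avavayajjCGyyj ⇒ avavayajjSjGyyj ⇒ avavayajjWjjGyyj ⇒ avavayajjyjjGyyj ⇒ avavayajjyjjayayyj

S ⇒ Wj   [S -> W j]
Wj ⇒ Wyyj   [W -> W y y]
Wyyj ⇒ GCGyyj   [W -> G C G]
GCGyyj ⇒ SGjCGyyj   [G -> S G j]
SGjCGyyj ⇒ avGjCGyyj   [S -> a v]
avGjCGyyj ⇒ avSGjjCGyyj   [G -> S G j]
avSGjjCGyyj ⇒ avavGjjCGyyj   [S -> a v]
avavGjjCGyyj ⇒ avavayajjCGyyj   [G -> a y a]
avavayajjCGyyj ⇒ avavayajjSjGyyj   [C -> S j]
avavayajjSjGyyj ⇒ avavayajjWjjGyyj   [S -> W j]
avavayajjWjjGyyj ⇒ avavayajjyjjGyyj   [W -> y]
avavayajjyjjGyyj ⇒ avavayajjyjjayayyj   [G -> a y a]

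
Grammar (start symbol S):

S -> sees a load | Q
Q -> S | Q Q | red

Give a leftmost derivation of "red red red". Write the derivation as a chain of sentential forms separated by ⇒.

S ⇒ Q ⇒ Q Q ⇒ Q Q Q ⇒ red Q Q ⇒ red red Q ⇒ red red red

S ⇒ Q   [S -> Q]
Q ⇒ Q Q   [Q -> Q Q]
Q Q ⇒ Q Q Q   [Q -> Q Q]
Q Q Q ⇒ red Q Q   [Q -> red]
red Q Q ⇒ red red Q   [Q -> red]
red red Q ⇒ red red red   [Q -> red]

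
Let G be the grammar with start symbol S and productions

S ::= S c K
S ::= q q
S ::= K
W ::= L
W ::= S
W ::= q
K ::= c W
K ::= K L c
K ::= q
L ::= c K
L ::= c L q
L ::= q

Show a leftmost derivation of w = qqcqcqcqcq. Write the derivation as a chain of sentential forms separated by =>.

S => ScK => ScKcK => ScKcKcK => ScKcKcKcK => qqcKcKcKcK => qqcqcKcKcK => qqcqcqcKcK => qqcqcqcqcK => qqcqcqcqcq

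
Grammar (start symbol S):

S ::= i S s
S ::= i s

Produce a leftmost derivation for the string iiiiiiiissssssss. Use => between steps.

S => iSs => iiSss => iiiSsss => iiiiSssss => iiiiiSsssss => iiiiiiSssssss => iiiiiiiSsssssss => iiiiiiiissssssss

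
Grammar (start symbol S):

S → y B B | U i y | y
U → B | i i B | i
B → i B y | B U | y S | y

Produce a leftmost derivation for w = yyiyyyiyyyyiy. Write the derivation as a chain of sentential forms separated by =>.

S => yBB => yBUB => yyUB => yyBB => yyBUB => yyiByUB => yyiySyUB => yyiyyBByUB => yyiyyyByUB => yyiyyyiByyUB => yyiyyyiySyyUB => yyiyyyiyyyyUB => yyiyyyiyyyyiB => yyiyyyiyyyyiy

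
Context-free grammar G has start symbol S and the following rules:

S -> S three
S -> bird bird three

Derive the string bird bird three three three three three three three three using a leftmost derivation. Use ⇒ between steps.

S ⇒ S three   [S -> S three]
S three ⇒ S three three   [S -> S three]
S three three ⇒ S three three three   [S -> S three]
S three three three ⇒ S three three three three   [S -> S three]
S three three three three ⇒ S three three three three three   [S -> S three]
S three three three three three ⇒ S three three three three three three   [S -> S three]
S three three three three three three ⇒ S three three three three three three three   [S -> S three]
S three three three three three three three ⇒ bird bird three three three three three three three three   [S -> bird bird three]

S ⇒ S three ⇒ S three three ⇒ S three three three ⇒ S three three three three ⇒ S three three three three three ⇒ S three three three three three three ⇒ S three three three three three three three ⇒ bird bird three three three three three three three three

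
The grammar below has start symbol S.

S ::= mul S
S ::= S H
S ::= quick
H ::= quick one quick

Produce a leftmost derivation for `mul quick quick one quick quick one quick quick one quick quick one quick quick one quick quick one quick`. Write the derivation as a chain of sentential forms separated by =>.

S => S H => mul S H => mul S H H => mul S H H H => mul S H H H H => mul S H H H H H => mul S H H H H H H => mul quick H H H H H H => mul quick quick one quick H H H H H => mul quick quick one quick quick one quick H H H H => mul quick quick one quick quick one quick quick one quick H H H => mul quick quick one quick quick one quick quick one quick quick one quick H H => mul quick quick one quick quick one quick quick one quick quick one quick quick one quick H => mul quick quick one quick quick one quick quick one quick quick one quick quick one quick quick one quick

S => S H   [S ::= S H]
S H => mul S H   [S ::= mul S]
mul S H => mul S H H   [S ::= S H]
mul S H H => mul S H H H   [S ::= S H]
mul S H H H => mul S H H H H   [S ::= S H]
mul S H H H H => mul S H H H H H   [S ::= S H]
mul S H H H H H => mul S H H H H H H   [S ::= S H]
mul S H H H H H H => mul quick H H H H H H   [S ::= quick]
mul quick H H H H H H => mul quick quick one quick H H H H H   [H ::= quick one quick]
mul quick quick one quick H H H H H => mul quick quick one quick quick one quick H H H H   [H ::= quick one quick]
mul quick quick one quick quick one quick H H H H => mul quick quick one quick quick one quick quick one quick H H H   [H ::= quick one quick]
mul quick quick one quick quick one quick quick one quick H H H => mul quick quick one quick quick one quick quick one quick quick one quick H H   [H ::= quick one quick]
mul quick quick one quick quick one quick quick one quick quick one quick H H => mul quick quick one quick quick one quick quick one quick quick one quick quick one quick H   [H ::= quick one quick]
mul quick quick one quick quick one quick quick one quick quick one quick quick one quick H => mul quick quick one quick quick one quick quick one quick quick one quick quick one quick quick one quick   [H ::= quick one quick]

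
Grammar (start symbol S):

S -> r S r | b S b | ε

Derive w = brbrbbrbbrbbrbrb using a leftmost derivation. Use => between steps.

S=>bSb=>brSrb=>brbSbrb=>brbrSrbrb=>brbrbSbrbrb=>brbrbbSbbrbrb=>brbrbbrSrbbrbrb=>brbrbbrbSbrbbrbrb=>brbrbbrbbrbbrbrb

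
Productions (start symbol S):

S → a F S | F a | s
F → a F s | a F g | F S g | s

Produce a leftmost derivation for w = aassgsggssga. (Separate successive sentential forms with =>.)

S => Fa => FSga => aFsSga => aaFgsSga => aaFSggsSga => aaFSgSggsSga => aasSgSggsSga => aassgSggsSga => aassgsggsSga => aassgsggssga

S => Fa   [S → F a]
Fa => FSga   [F → F S g]
FSga => aFsSga   [F → a F s]
aFsSga => aaFgsSga   [F → a F g]
aaFgsSga => aaFSggsSga   [F → F S g]
aaFSggsSga => aaFSgSggsSga   [F → F S g]
aaFSgSggsSga => aasSgSggsSga   [F → s]
aasSgSggsSga => aassgSggsSga   [S → s]
aassgSggsSga => aassgsggsSga   [S → s]
aassgsggsSga => aassgsggssga   [S → s]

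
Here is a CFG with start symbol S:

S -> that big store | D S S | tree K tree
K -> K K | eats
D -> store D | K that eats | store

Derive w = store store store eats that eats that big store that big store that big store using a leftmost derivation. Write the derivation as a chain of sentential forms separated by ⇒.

S ⇒ D S S ⇒ store D S S ⇒ store store D S S ⇒ store store store S S ⇒ store store store D S S S ⇒ store store store K that eats S S S ⇒ store store store eats that eats S S S ⇒ store store store eats that eats that big store S S ⇒ store store store eats that eats that big store that big store S ⇒ store store store eats that eats that big store that big store that big store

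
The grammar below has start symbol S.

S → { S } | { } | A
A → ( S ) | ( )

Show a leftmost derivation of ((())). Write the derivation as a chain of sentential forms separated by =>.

S => A   [S → A]
A => (S)   [A → ( S )]
(S) => (A)   [S → A]
(A) => ((S))   [A → ( S )]
((S)) => ((A))   [S → A]
((A)) => ((()))   [A → ( )]

S => A => (S) => (A) => ((S)) => ((A)) => ((()))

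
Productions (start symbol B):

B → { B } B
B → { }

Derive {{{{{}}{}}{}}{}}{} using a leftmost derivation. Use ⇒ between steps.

B ⇒ {B}B   [B → { B } B]
{B}B ⇒ {{B}B}B   [B → { B } B]
{{B}B}B ⇒ {{{B}B}B}B   [B → { B } B]
{{{B}B}B}B ⇒ {{{{B}B}B}B}B   [B → { B } B]
{{{{B}B}B}B}B ⇒ {{{{{}}B}B}B}B   [B → { }]
{{{{{}}B}B}B}B ⇒ {{{{{}}{}}B}B}B   [B → { }]
{{{{{}}{}}B}B}B ⇒ {{{{{}}{}}{}}B}B   [B → { }]
{{{{{}}{}}{}}B}B ⇒ {{{{{}}{}}{}}{}}B   [B → { }]
{{{{{}}{}}{}}{}}B ⇒ {{{{{}}{}}{}}{}}{}   [B → { }]

B⇒{B}B⇒{{B}B}B⇒{{{B}B}B}B⇒{{{{B}B}B}B}B⇒{{{{{}}B}B}B}B⇒{{{{{}}{}}B}B}B⇒{{{{{}}{}}{}}B}B⇒{{{{{}}{}}{}}{}}B⇒{{{{{}}{}}{}}{}}{}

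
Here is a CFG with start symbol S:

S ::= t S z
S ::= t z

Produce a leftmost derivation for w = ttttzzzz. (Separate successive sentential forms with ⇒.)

S⇒tSz⇒ttSzz⇒tttSzzz⇒ttttzzzz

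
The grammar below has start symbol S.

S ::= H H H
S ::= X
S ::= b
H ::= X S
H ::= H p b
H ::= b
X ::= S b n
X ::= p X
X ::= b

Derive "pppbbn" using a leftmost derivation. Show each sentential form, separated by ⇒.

S⇒X⇒pX⇒ppX⇒pppX⇒pppSbn⇒pppXbn⇒pppbbn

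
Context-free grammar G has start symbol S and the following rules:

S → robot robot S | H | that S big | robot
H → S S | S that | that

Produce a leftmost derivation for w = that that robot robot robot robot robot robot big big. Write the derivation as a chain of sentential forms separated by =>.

S => that S big => that that S big big => that that H big big => that that S S big big => that that robot robot S S big big => that that robot robot robot S big big => that that robot robot robot robot robot S big big => that that robot robot robot robot robot robot big big

S => that S big   [S → that S big]
that S big => that that S big big   [S → that S big]
that that S big big => that that H big big   [S → H]
that that H big big => that that S S big big   [H → S S]
that that S S big big => that that robot robot S S big big   [S → robot robot S]
that that robot robot S S big big => that that robot robot robot S big big   [S → robot]
that that robot robot robot S big big => that that robot robot robot robot robot S big big   [S → robot robot S]
that that robot robot robot robot robot S big big => that that robot robot robot robot robot robot big big   [S → robot]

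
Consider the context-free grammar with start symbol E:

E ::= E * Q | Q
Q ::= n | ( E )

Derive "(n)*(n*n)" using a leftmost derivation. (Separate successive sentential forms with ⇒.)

E ⇒ E*Q   [E ::= E * Q]
E*Q ⇒ Q*Q   [E ::= Q]
Q*Q ⇒ (E)*Q   [Q ::= ( E )]
(E)*Q ⇒ (Q)*Q   [E ::= Q]
(Q)*Q ⇒ (n)*Q   [Q ::= n]
(n)*Q ⇒ (n)*(E)   [Q ::= ( E )]
(n)*(E) ⇒ (n)*(E*Q)   [E ::= E * Q]
(n)*(E*Q) ⇒ (n)*(Q*Q)   [E ::= Q]
(n)*(Q*Q) ⇒ (n)*(n*Q)   [Q ::= n]
(n)*(n*Q) ⇒ (n)*(n*n)   [Q ::= n]

E ⇒ E*Q ⇒ Q*Q ⇒ (E)*Q ⇒ (Q)*Q ⇒ (n)*Q ⇒ (n)*(E) ⇒ (n)*(E*Q) ⇒ (n)*(Q*Q) ⇒ (n)*(n*Q) ⇒ (n)*(n*n)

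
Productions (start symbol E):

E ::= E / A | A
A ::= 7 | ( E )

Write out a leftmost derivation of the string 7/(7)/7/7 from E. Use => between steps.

E => E/A => E/A/A => E/A/A/A => A/A/A/A => 7/A/A/A => 7/(E)/A/A => 7/(A)/A/A => 7/(7)/A/A => 7/(7)/7/A => 7/(7)/7/7

E => E/A   [E ::= E / A]
E/A => E/A/A   [E ::= E / A]
E/A/A => E/A/A/A   [E ::= E / A]
E/A/A/A => A/A/A/A   [E ::= A]
A/A/A/A => 7/A/A/A   [A ::= 7]
7/A/A/A => 7/(E)/A/A   [A ::= ( E )]
7/(E)/A/A => 7/(A)/A/A   [E ::= A]
7/(A)/A/A => 7/(7)/A/A   [A ::= 7]
7/(7)/A/A => 7/(7)/7/A   [A ::= 7]
7/(7)/7/A => 7/(7)/7/7   [A ::= 7]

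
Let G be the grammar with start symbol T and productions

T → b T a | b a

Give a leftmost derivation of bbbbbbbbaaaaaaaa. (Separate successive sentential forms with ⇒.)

T⇒bTa⇒bbTaa⇒bbbTaaa⇒bbbbTaaaa⇒bbbbbTaaaaa⇒bbbbbbTaaaaaa⇒bbbbbbbTaaaaaaa⇒bbbbbbbbaaaaaaaa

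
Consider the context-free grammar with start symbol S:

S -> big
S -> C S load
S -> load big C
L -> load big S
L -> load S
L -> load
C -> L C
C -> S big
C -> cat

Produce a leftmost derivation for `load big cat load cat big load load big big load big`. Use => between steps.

S => load big C => load big S big => load big C S load big => load big S big S load big => load big C S load big S load big => load big cat S load big S load big => load big cat C S load load big S load big => load big cat L C S load load big S load big => load big cat load C S load load big S load big => load big cat load cat S load load big S load big => load big cat load cat big load load big S load big => load big cat load cat big load load big big load big

S => load big C   [S -> load big C]
load big C => load big S big   [C -> S big]
load big S big => load big C S load big   [S -> C S load]
load big C S load big => load big S big S load big   [C -> S big]
load big S big S load big => load big C S load big S load big   [S -> C S load]
load big C S load big S load big => load big cat S load big S load big   [C -> cat]
load big cat S load big S load big => load big cat C S load load big S load big   [S -> C S load]
load big cat C S load load big S load big => load big cat L C S load load big S load big   [C -> L C]
load big cat L C S load load big S load big => load big cat load C S load load big S load big   [L -> load]
load big cat load C S load load big S load big => load big cat load cat S load load big S load big   [C -> cat]
load big cat load cat S load load big S load big => load big cat load cat big load load big S load big   [S -> big]
load big cat load cat big load load big S load big => load big cat load cat big load load big big load big   [S -> big]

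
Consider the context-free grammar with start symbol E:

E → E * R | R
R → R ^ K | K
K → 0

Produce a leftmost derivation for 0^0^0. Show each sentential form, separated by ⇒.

E ⇒ R   [E → R]
R ⇒ R^K   [R → R ^ K]
R^K ⇒ R^K^K   [R → R ^ K]
R^K^K ⇒ K^K^K   [R → K]
K^K^K ⇒ 0^K^K   [K → 0]
0^K^K ⇒ 0^0^K   [K → 0]
0^0^K ⇒ 0^0^0   [K → 0]

E⇒R⇒R^K⇒R^K^K⇒K^K^K⇒0^K^K⇒0^0^K⇒0^0^0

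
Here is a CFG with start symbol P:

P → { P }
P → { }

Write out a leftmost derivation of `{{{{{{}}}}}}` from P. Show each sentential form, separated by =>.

P => {P}   [P → { P }]
{P} => {{P}}   [P → { P }]
{{P}} => {{{P}}}   [P → { P }]
{{{P}}} => {{{{P}}}}   [P → { P }]
{{{{P}}}} => {{{{{P}}}}}   [P → { P }]
{{{{{P}}}}} => {{{{{{}}}}}}   [P → { }]

P => {P} => {{P}} => {{{P}}} => {{{{P}}}} => {{{{{P}}}}} => {{{{{{}}}}}}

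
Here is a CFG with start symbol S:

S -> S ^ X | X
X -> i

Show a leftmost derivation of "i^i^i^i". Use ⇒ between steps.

S ⇒ S^X ⇒ S^X^X ⇒ S^X^X^X ⇒ X^X^X^X ⇒ i^X^X^X ⇒ i^i^X^X ⇒ i^i^i^X ⇒ i^i^i^i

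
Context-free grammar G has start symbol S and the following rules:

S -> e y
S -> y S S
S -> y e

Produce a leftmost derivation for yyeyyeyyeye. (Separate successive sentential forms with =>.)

S=>ySS=>yyeS=>yyeySS=>yyeyySSS=>yyeyyeySS=>yyeyyeyyeS=>yyeyyeyyeye

S => ySS   [S -> y S S]
ySS => yyeS   [S -> y e]
yyeS => yyeySS   [S -> y S S]
yyeySS => yyeyySSS   [S -> y S S]
yyeyySSS => yyeyyeySS   [S -> e y]
yyeyyeySS => yyeyyeyyeS   [S -> y e]
yyeyyeyyeS => yyeyyeyyeye   [S -> y e]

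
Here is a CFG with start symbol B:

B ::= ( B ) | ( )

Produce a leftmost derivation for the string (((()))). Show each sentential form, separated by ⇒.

B ⇒ (B)   [B ::= ( B )]
(B) ⇒ ((B))   [B ::= ( B )]
((B)) ⇒ (((B)))   [B ::= ( B )]
(((B))) ⇒ (((())))   [B ::= ( )]

B ⇒ (B) ⇒ ((B)) ⇒ (((B))) ⇒ (((())))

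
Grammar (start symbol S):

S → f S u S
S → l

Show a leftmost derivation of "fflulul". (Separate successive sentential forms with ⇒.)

S ⇒ fSuS ⇒ ffSuSuS ⇒ ffluSuS ⇒ ffluluS ⇒ fflulul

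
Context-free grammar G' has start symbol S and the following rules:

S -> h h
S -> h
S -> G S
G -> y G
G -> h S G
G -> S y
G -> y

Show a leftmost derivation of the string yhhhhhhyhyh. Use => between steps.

S => GS   [S -> G S]
GS => SyS   [G -> S y]
SyS => GSyS   [S -> G S]
GSyS => yGSyS   [G -> y G]
yGSyS => yhSGSyS   [G -> h S G]
yhSGSyS => yhhhGSyS   [S -> h h]
yhhhGSyS => yhhhhSGSyS   [G -> h S G]
yhhhhSGSyS => yhhhhhGSyS   [S -> h]
yhhhhhGSyS => yhhhhhSySyS   [G -> S y]
yhhhhhSySyS => yhhhhhhySyS   [S -> h]
yhhhhhhySyS => yhhhhhhyhyS   [S -> h]
yhhhhhhyhyS => yhhhhhhyhyh   [S -> h]

S => GS => SyS => GSyS => yGSyS => yhSGSyS => yhhhGSyS => yhhhhSGSyS => yhhhhhGSyS => yhhhhhSySyS => yhhhhhhySyS => yhhhhhhyhyS => yhhhhhhyhyh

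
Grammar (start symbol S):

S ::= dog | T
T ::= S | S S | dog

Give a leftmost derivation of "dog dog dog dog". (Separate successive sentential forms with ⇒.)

S ⇒ T ⇒ S S ⇒ T S ⇒ S S S ⇒ T S S ⇒ S S S S ⇒ dog S S S ⇒ dog dog S S ⇒ dog dog dog S ⇒ dog dog dog dog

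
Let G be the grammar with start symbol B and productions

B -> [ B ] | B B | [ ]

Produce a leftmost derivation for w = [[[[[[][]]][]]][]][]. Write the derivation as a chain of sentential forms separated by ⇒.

B ⇒ BB ⇒ [B]B ⇒ [BB]B ⇒ [[B]B]B ⇒ [[[B]]B]B ⇒ [[[BB]]B]B ⇒ [[[[B]B]]B]B ⇒ [[[[[B]]B]]B]B ⇒ [[[[[BB]]B]]B]B ⇒ [[[[[[]B]]B]]B]B ⇒ [[[[[[][]]]B]]B]B ⇒ [[[[[[][]]][]]]B]B ⇒ [[[[[[][]]][]]][]]B ⇒ [[[[[[][]]][]]][]][]

B ⇒ BB   [B -> B B]
BB ⇒ [B]B   [B -> [ B ]]
[B]B ⇒ [BB]B   [B -> B B]
[BB]B ⇒ [[B]B]B   [B -> [ B ]]
[[B]B]B ⇒ [[[B]]B]B   [B -> [ B ]]
[[[B]]B]B ⇒ [[[BB]]B]B   [B -> B B]
[[[BB]]B]B ⇒ [[[[B]B]]B]B   [B -> [ B ]]
[[[[B]B]]B]B ⇒ [[[[[B]]B]]B]B   [B -> [ B ]]
[[[[[B]]B]]B]B ⇒ [[[[[BB]]B]]B]B   [B -> B B]
[[[[[BB]]B]]B]B ⇒ [[[[[[]B]]B]]B]B   [B -> [ ]]
[[[[[[]B]]B]]B]B ⇒ [[[[[[][]]]B]]B]B   [B -> [ ]]
[[[[[[][]]]B]]B]B ⇒ [[[[[[][]]][]]]B]B   [B -> [ ]]
[[[[[[][]]][]]]B]B ⇒ [[[[[[][]]][]]][]]B   [B -> [ ]]
[[[[[[][]]][]]][]]B ⇒ [[[[[[][]]][]]][]][]   [B -> [ ]]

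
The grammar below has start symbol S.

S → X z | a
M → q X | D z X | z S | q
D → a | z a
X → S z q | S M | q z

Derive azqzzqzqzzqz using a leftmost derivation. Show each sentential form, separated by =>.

S => Xz   [S → X z]
Xz => Szqz   [X → S z q]
Szqz => Xzzqz   [S → X z]
Xzzqz => SMzzqz   [X → S M]
SMzzqz => XzMzzqz   [S → X z]
XzMzzqz => SzqzMzzqz   [X → S z q]
SzqzMzzqz => XzzqzMzzqz   [S → X z]
XzzqzMzzqz => SzqzzqzMzzqz   [X → S z q]
SzqzzqzMzzqz => azqzzqzMzzqz   [S → a]
azqzzqzMzzqz => azqzzqzqzzqz   [M → q]

S => Xz => Szqz => Xzzqz => SMzzqz => XzMzzqz => SzqzMzzqz => XzzqzMzzqz => SzqzzqzMzzqz => azqzzqzMzzqz => azqzzqzqzzqz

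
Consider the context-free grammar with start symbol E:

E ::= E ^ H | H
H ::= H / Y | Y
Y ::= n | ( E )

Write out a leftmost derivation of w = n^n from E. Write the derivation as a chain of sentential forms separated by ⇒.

E⇒E^H⇒H^H⇒Y^H⇒n^H⇒n^Y⇒n^n

E ⇒ E^H   [E ::= E ^ H]
E^H ⇒ H^H   [E ::= H]
H^H ⇒ Y^H   [H ::= Y]
Y^H ⇒ n^H   [Y ::= n]
n^H ⇒ n^Y   [H ::= Y]
n^Y ⇒ n^n   [Y ::= n]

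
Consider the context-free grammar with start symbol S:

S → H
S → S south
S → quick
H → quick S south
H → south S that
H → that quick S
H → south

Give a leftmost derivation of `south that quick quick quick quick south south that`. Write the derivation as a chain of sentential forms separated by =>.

S => H => south S that => south H that => south that quick S that => south that quick H that => south that quick quick S south that => south that quick quick H south that => south that quick quick quick S south south that => south that quick quick quick quick south south that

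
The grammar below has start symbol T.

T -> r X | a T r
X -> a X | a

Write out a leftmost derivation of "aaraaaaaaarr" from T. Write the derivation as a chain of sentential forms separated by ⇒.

T⇒aTr⇒aaTrr⇒aarXrr⇒aaraXrr⇒aaraaXrr⇒aaraaaXrr⇒aaraaaaXrr⇒aaraaaaaXrr⇒aaraaaaaaXrr⇒aaraaaaaaarr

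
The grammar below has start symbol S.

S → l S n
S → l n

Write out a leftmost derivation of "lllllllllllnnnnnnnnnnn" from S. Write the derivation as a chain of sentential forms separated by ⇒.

S⇒lSn⇒llSnn⇒lllSnnn⇒llllSnnnn⇒lllllSnnnnn⇒llllllSnnnnnn⇒lllllllSnnnnnnn⇒llllllllSnnnnnnnn⇒lllllllllSnnnnnnnnn⇒llllllllllSnnnnnnnnnn⇒lllllllllllnnnnnnnnnnn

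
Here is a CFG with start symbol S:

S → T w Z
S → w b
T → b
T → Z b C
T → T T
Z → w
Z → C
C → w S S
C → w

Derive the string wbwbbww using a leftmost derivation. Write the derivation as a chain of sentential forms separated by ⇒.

S⇒TwZ⇒TTwZ⇒TTTwZ⇒ZbCTTwZ⇒CbCTTwZ⇒wbCTTwZ⇒wbwTTwZ⇒wbwbTwZ⇒wbwbbwZ⇒wbwbbww

S ⇒ TwZ   [S → T w Z]
TwZ ⇒ TTwZ   [T → T T]
TTwZ ⇒ TTTwZ   [T → T T]
TTTwZ ⇒ ZbCTTwZ   [T → Z b C]
ZbCTTwZ ⇒ CbCTTwZ   [Z → C]
CbCTTwZ ⇒ wbCTTwZ   [C → w]
wbCTTwZ ⇒ wbwTTwZ   [C → w]
wbwTTwZ ⇒ wbwbTwZ   [T → b]
wbwbTwZ ⇒ wbwbbwZ   [T → b]
wbwbbwZ ⇒ wbwbbww   [Z → w]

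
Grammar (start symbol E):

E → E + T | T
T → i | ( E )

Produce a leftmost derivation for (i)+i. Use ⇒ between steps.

E ⇒ E+T   [E → E + T]
E+T ⇒ T+T   [E → T]
T+T ⇒ (E)+T   [T → ( E )]
(E)+T ⇒ (T)+T   [E → T]
(T)+T ⇒ (i)+T   [T → i]
(i)+T ⇒ (i)+i   [T → i]

E ⇒ E+T ⇒ T+T ⇒ (E)+T ⇒ (T)+T ⇒ (i)+T ⇒ (i)+i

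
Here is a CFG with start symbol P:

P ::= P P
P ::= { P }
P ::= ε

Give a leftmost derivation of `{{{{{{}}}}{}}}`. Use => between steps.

P=>{P}=>{{P}}=>{{PP}}=>{{{P}P}}=>{{{PP}P}}=>{{{{P}P}P}}=>{{{{{P}}P}P}}=>{{{{{{P}}}P}P}}=>{{{{{{}}}P}P}}=>{{{{{{}}}}P}}=>{{{{{{}}}}{P}}}=>{{{{{{}}}}{}}}

P => {P}   [P ::= { P }]
{P} => {{P}}   [P ::= { P }]
{{P}} => {{PP}}   [P ::= P P]
{{PP}} => {{{P}P}}   [P ::= { P }]
{{{P}P}} => {{{PP}P}}   [P ::= P P]
{{{PP}P}} => {{{{P}P}P}}   [P ::= { P }]
{{{{P}P}P}} => {{{{{P}}P}P}}   [P ::= { P }]
{{{{{P}}P}P}} => {{{{{{P}}}P}P}}   [P ::= { P }]
{{{{{{P}}}P}P}} => {{{{{{}}}P}P}}   [P ::= ε]
{{{{{{}}}P}P}} => {{{{{{}}}}P}}   [P ::= ε]
{{{{{{}}}}P}} => {{{{{{}}}}{P}}}   [P ::= { P }]
{{{{{{}}}}{P}}} => {{{{{{}}}}{}}}   [P ::= ε]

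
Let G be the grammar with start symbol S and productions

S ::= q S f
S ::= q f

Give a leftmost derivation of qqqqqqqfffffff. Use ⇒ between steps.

S ⇒ qSf ⇒ qqSff ⇒ qqqSfff ⇒ qqqqSffff ⇒ qqqqqSfffff ⇒ qqqqqqSffffff ⇒ qqqqqqqfffffff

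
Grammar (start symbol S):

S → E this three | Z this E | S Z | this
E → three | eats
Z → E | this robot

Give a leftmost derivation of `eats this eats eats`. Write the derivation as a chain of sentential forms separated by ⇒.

S ⇒ S Z ⇒ Z this E Z ⇒ E this E Z ⇒ eats this E Z ⇒ eats this eats Z ⇒ eats this eats E ⇒ eats this eats eats

S ⇒ S Z   [S → S Z]
S Z ⇒ Z this E Z   [S → Z this E]
Z this E Z ⇒ E this E Z   [Z → E]
E this E Z ⇒ eats this E Z   [E → eats]
eats this E Z ⇒ eats this eats Z   [E → eats]
eats this eats Z ⇒ eats this eats E   [Z → E]
eats this eats E ⇒ eats this eats eats   [E → eats]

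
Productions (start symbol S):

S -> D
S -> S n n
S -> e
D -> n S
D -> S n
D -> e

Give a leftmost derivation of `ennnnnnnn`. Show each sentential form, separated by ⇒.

S ⇒ Snn   [S -> S n n]
Snn ⇒ Dnn   [S -> D]
Dnn ⇒ Snnn   [D -> S n]
Snnn ⇒ Snnnnn   [S -> S n n]
Snnnnn ⇒ Snnnnnnn   [S -> S n n]
Snnnnnnn ⇒ Dnnnnnnn   [S -> D]
Dnnnnnnn ⇒ Snnnnnnnn   [D -> S n]
Snnnnnnnn ⇒ Dnnnnnnnn   [S -> D]
Dnnnnnnnn ⇒ ennnnnnnn   [D -> e]

S ⇒ Snn ⇒ Dnn ⇒ Snnn ⇒ Snnnnn ⇒ Snnnnnnn ⇒ Dnnnnnnn ⇒ Snnnnnnnn ⇒ Dnnnnnnnn ⇒ ennnnnnnn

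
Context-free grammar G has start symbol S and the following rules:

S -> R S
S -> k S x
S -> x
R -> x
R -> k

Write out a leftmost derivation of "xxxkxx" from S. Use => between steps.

S=>RS=>xS=>xRS=>xxS=>xxRS=>xxxS=>xxxkSx=>xxxkxx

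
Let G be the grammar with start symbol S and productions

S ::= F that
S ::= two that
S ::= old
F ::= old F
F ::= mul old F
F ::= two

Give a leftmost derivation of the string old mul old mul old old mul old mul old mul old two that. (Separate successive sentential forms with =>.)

S => F that   [S ::= F that]
F that => old F that   [F ::= old F]
old F that => old mul old F that   [F ::= mul old F]
old mul old F that => old mul old mul old F that   [F ::= mul old F]
old mul old mul old F that => old mul old mul old old F that   [F ::= old F]
old mul old mul old old F that => old mul old mul old old mul old F that   [F ::= mul old F]
old mul old mul old old mul old F that => old mul old mul old old mul old mul old F that   [F ::= mul old F]
old mul old mul old old mul old mul old F that => old mul old mul old old mul old mul old mul old F that   [F ::= mul old F]
old mul old mul old old mul old mul old mul old F that => old mul old mul old old mul old mul old mul old two that   [F ::= two]

S => F that => old F that => old mul old F that => old mul old mul old F that => old mul old mul old old F that => old mul old mul old old mul old F that => old mul old mul old old mul old mul old F that => old mul old mul old old mul old mul old mul old F that => old mul old mul old old mul old mul old mul old two that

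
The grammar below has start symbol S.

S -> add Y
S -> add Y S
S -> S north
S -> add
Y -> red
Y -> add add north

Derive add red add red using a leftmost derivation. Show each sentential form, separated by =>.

S => add Y S => add red S => add red add Y => add red add red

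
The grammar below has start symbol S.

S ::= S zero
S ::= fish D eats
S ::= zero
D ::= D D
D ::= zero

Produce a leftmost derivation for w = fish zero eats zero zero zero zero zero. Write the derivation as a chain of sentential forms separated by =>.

S => S zero => S zero zero => S zero zero zero => S zero zero zero zero => S zero zero zero zero zero => fish D eats zero zero zero zero zero => fish zero eats zero zero zero zero zero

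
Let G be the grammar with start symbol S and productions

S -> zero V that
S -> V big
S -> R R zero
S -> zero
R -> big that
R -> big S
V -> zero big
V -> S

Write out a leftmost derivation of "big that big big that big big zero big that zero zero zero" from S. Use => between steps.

S => R R zero   [S -> R R zero]
R R zero => big that R zero   [R -> big that]
big that R zero => big that big S zero   [R -> big S]
big that big S zero => big that big R R zero zero   [S -> R R zero]
big that big R R zero zero => big that big big that R zero zero   [R -> big that]
big that big big that R zero zero => big that big big that big S zero zero   [R -> big S]
big that big big that big S zero zero => big that big big that big R R zero zero zero   [S -> R R zero]
big that big big that big R R zero zero zero => big that big big that big big S R zero zero zero   [R -> big S]
big that big big that big big S R zero zero zero => big that big big that big big zero R zero zero zero   [S -> zero]
big that big big that big big zero R zero zero zero => big that big big that big big zero big that zero zero zero   [R -> big that]

S => R R zero => big that R zero => big that big S zero => big that big R R zero zero => big that big big that R zero zero => big that big big that big S zero zero => big that big big that big R R zero zero zero => big that big big that big big S R zero zero zero => big that big big that big big zero R zero zero zero => big that big big that big big zero big that zero zero zero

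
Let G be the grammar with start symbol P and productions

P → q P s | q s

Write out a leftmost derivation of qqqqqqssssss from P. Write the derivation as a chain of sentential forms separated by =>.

P => qPs   [P → q P s]
qPs => qqPss   [P → q P s]
qqPss => qqqPsss   [P → q P s]
qqqPsss => qqqqPssss   [P → q P s]
qqqqPssss => qqqqqPsssss   [P → q P s]
qqqqqPsssss => qqqqqqssssss   [P → q s]

P => qPs => qqPss => qqqPsss => qqqqPssss => qqqqqPsssss => qqqqqqssssss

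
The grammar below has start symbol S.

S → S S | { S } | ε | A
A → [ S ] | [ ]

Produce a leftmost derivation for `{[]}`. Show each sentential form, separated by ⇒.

S ⇒ {S} ⇒ {SS} ⇒ {AS} ⇒ {[S]S} ⇒ {[]S} ⇒ {[]}

S ⇒ {S}   [S → { S }]
{S} ⇒ {SS}   [S → S S]
{SS} ⇒ {AS}   [S → A]
{AS} ⇒ {[S]S}   [A → [ S ]]
{[S]S} ⇒ {[]S}   [S → ε]
{[]S} ⇒ {[]}   [S → ε]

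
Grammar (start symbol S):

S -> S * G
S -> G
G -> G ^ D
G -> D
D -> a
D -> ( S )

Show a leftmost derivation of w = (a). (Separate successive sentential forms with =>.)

S => G => D => (S) => (G) => (D) => (a)

S => G   [S -> G]
G => D   [G -> D]
D => (S)   [D -> ( S )]
(S) => (G)   [S -> G]
(G) => (D)   [G -> D]
(D) => (a)   [D -> a]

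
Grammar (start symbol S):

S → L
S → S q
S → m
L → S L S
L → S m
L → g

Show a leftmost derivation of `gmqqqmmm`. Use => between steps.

S => L   [S → L]
L => Sm   [L → S m]
Sm => Lm   [S → L]
Lm => SLSm   [L → S L S]
SLSm => LLSm   [S → L]
LLSm => gLSm   [L → g]
gLSm => gSmSm   [L → S m]
gSmSm => gSqmSm   [S → S q]
gSqmSm => gSqqmSm   [S → S q]
gSqqmSm => gSqqqmSm   [S → S q]
gSqqqmSm => gmqqqmSm   [S → m]
gmqqqmSm => gmqqqmmm   [S → m]

S => L => Sm => Lm => SLSm => LLSm => gLSm => gSmSm => gSqmSm => gSqqmSm => gSqqqmSm => gmqqqmSm => gmqqqmmm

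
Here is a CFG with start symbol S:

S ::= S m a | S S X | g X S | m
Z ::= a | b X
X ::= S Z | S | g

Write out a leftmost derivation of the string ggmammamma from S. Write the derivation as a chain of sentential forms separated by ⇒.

S ⇒ Sma   [S ::= S m a]
Sma ⇒ gXSma   [S ::= g X S]
gXSma ⇒ gSSma   [X ::= S]
gSSma ⇒ gSmaSma   [S ::= S m a]
gSmaSma ⇒ ggXSmaSma   [S ::= g X S]
ggXSmaSma ⇒ ggSZSmaSma   [X ::= S Z]
ggSZSmaSma ⇒ ggmZSmaSma   [S ::= m]
ggmZSmaSma ⇒ ggmaSmaSma   [Z ::= a]
ggmaSmaSma ⇒ ggmammaSma   [S ::= m]
ggmammaSma ⇒ ggmammamma   [S ::= m]

S ⇒ Sma ⇒ gXSma ⇒ gSSma ⇒ gSmaSma ⇒ ggXSmaSma ⇒ ggSZSmaSma ⇒ ggmZSmaSma ⇒ ggmaSmaSma ⇒ ggmammaSma ⇒ ggmammamma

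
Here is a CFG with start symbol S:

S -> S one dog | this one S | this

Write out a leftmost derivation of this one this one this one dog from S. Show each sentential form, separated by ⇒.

S ⇒ this one S ⇒ this one S one dog ⇒ this one this one S one dog ⇒ this one this one this one dog

S ⇒ this one S   [S -> this one S]
this one S ⇒ this one S one dog   [S -> S one dog]
this one S one dog ⇒ this one this one S one dog   [S -> this one S]
this one this one S one dog ⇒ this one this one this one dog   [S -> this]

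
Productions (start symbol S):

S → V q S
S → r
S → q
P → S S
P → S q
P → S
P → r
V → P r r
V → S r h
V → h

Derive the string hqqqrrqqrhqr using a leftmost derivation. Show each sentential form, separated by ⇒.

S ⇒ VqS ⇒ SrhqS ⇒ VqSrhqS ⇒ PrrqSrhqS ⇒ SqrrqSrhqS ⇒ VqSqrrqSrhqS ⇒ hqSqrrqSrhqS ⇒ hqqqrrqSrhqS ⇒ hqqqrrqqrhqS ⇒ hqqqrrqqrhqr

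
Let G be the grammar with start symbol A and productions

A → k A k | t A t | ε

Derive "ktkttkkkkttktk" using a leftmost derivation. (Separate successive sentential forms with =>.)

A => kAk => ktAtk => ktkAktk => ktktAtktk => ktkttAttktk => ktkttkAkttktk => ktkttkkAkkttktk => ktkttkkkkttktk

A => kAk   [A → k A k]
kAk => ktAtk   [A → t A t]
ktAtk => ktkAktk   [A → k A k]
ktkAktk => ktktAtktk   [A → t A t]
ktktAtktk => ktkttAttktk   [A → t A t]
ktkttAttktk => ktkttkAkttktk   [A → k A k]
ktkttkAkttktk => ktkttkkAkkttktk   [A → k A k]
ktkttkkAkkttktk => ktkttkkkkttktk   [A → ε]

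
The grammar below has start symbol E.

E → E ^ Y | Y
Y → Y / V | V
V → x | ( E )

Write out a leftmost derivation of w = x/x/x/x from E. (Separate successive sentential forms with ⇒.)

E ⇒ Y   [E → Y]
Y ⇒ Y/V   [Y → Y / V]
Y/V ⇒ Y/V/V   [Y → Y / V]
Y/V/V ⇒ Y/V/V/V   [Y → Y / V]
Y/V/V/V ⇒ V/V/V/V   [Y → V]
V/V/V/V ⇒ x/V/V/V   [V → x]
x/V/V/V ⇒ x/x/V/V   [V → x]
x/x/V/V ⇒ x/x/x/V   [V → x]
x/x/x/V ⇒ x/x/x/x   [V → x]

E ⇒ Y ⇒ Y/V ⇒ Y/V/V ⇒ Y/V/V/V ⇒ V/V/V/V ⇒ x/V/V/V ⇒ x/x/V/V ⇒ x/x/x/V ⇒ x/x/x/x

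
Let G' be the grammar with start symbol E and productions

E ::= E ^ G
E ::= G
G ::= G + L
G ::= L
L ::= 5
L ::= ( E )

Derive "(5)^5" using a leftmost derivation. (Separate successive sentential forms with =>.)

E => E^G => G^G => L^G => (E)^G => (G)^G => (L)^G => (5)^G => (5)^L => (5)^5

E => E^G   [E ::= E ^ G]
E^G => G^G   [E ::= G]
G^G => L^G   [G ::= L]
L^G => (E)^G   [L ::= ( E )]
(E)^G => (G)^G   [E ::= G]
(G)^G => (L)^G   [G ::= L]
(L)^G => (5)^G   [L ::= 5]
(5)^G => (5)^L   [G ::= L]
(5)^L => (5)^5   [L ::= 5]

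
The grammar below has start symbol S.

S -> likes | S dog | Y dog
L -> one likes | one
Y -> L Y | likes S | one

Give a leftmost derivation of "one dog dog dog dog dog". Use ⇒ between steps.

S ⇒ S dog ⇒ S dog dog ⇒ S dog dog dog ⇒ S dog dog dog dog ⇒ Y dog dog dog dog dog ⇒ one dog dog dog dog dog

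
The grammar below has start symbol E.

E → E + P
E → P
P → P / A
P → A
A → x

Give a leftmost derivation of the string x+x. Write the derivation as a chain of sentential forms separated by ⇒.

E ⇒ E+P ⇒ P+P ⇒ A+P ⇒ x+P ⇒ x+A ⇒ x+x

E ⇒ E+P   [E → E + P]
E+P ⇒ P+P   [E → P]
P+P ⇒ A+P   [P → A]
A+P ⇒ x+P   [A → x]
x+P ⇒ x+A   [P → A]
x+A ⇒ x+x   [A → x]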